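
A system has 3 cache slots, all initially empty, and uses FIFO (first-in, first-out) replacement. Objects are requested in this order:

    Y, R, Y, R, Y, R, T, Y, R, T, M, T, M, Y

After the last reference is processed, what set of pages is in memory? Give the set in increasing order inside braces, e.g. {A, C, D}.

{M, T, Y}

Y → fault, frames (Y)
R → fault, frames (Y R)
Y → hit
R → hit
Y → hit
R → hit
T → fault, frames (Y R T)
Y → hit
R → hit
T → hit
M → fault, evict Y, frames (R T M)
T → hit
M → hit
Y → fault, evict R, frames (T M Y)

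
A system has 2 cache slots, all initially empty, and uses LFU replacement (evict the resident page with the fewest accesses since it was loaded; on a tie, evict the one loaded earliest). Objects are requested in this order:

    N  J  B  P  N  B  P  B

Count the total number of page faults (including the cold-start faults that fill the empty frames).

7

N → fault, frames [N]
J → fault, frames [N, J]
B → fault, evict N, frames [J, B]
P → fault, evict J, frames [B, P]
N → fault, evict B, frames [P, N]
B → fault, evict P, frames [N, B]
P → fault, evict N, frames [B, P]
B → hit
Page faults: 7.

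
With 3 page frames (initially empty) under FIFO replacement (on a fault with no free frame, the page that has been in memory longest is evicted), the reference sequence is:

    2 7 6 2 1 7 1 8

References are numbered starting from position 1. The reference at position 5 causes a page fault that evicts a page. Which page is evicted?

pos 1: 2 -> miss, frames {2}
pos 2: 7 -> miss, frames {2,7}
pos 3: 6 -> miss, frames {2,7,6}
pos 4: 2 -> hit
pos 5: 1 -> miss, evict 2, frames {7,6,1}
At position 5, page 2 is evicted.

2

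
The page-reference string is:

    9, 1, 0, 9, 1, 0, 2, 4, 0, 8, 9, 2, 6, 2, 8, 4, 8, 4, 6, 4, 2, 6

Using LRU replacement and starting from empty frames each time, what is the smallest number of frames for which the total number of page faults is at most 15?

3

f=1: 22 faults
f=2: 18 faults
f=3: 13 faults
f=4: 10 faults
f=5: 9 faults
f=6: 7 faults
f=7: 7 faults
Smallest f with faults ≤ 15 is 3.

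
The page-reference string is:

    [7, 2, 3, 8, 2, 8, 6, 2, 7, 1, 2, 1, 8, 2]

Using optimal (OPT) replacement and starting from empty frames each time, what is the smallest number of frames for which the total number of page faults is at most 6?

4

f=1: 14 faults
f=2: 8 faults
f=3: 7 faults
f=4: 6 faults
f=5: 6 faults
f=6: 6 faults
Smallest f with faults ≤ 6 is 4.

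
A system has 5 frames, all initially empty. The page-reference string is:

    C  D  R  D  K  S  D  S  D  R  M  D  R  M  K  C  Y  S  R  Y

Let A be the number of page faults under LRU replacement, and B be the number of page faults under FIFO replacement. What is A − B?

1

Under LRU: F F F . F F . . . . F . . . . F F F F . → 10 faults.
Under FIFO: F F F . F F . . . . F . . . . F F . F . → 9 faults.
A − B = 10 − 9 = 1.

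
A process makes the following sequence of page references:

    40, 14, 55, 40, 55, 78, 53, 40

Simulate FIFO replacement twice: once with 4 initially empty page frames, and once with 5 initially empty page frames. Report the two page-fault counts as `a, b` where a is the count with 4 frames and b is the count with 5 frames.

4 frames: F F F . . F F F → 6 faults.
5 frames: F F F . . F F . → 5 faults.
5 < 6: adding a frame reduced faults, as is typical.

6, 5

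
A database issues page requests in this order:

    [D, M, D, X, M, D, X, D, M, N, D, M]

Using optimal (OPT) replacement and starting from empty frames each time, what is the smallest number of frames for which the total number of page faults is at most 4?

f=1: 12 faults
f=2: 7 faults
f=3: 4 faults
f=4: 4 faults
Smallest f with faults ≤ 4 is 3.

3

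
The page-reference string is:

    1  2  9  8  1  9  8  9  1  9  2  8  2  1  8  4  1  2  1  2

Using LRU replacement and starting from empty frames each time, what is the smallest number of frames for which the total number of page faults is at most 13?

f=1: 20 faults
f=2: 15 faults
f=3: 10 faults
f=4: 5 faults
f=5: 5 faults
Smallest f with faults ≤ 13 is 3.

3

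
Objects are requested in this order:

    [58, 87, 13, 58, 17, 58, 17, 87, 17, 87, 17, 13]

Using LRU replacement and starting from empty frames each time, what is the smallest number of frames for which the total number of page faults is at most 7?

f=1: 12 faults
f=2: 7 faults
f=3: 6 faults
f=4: 4 faults
Smallest f with faults ≤ 7 is 2.

2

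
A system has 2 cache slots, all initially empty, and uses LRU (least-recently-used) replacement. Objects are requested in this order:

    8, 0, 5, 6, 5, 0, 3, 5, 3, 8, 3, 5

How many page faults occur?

9

8: miss, frames {8}
0: miss, frames {8,0}
5: miss, evict 8, frames {0,5}
6: miss, evict 0, frames {5,6}
5: hit
0: miss, evict 6, frames {5,0}
3: miss, evict 5, frames {0,3}
5: miss, evict 0, frames {3,5}
3: hit
8: miss, evict 5, frames {3,8}
3: hit
5: miss, evict 8, frames {3,5}
Page faults: 9.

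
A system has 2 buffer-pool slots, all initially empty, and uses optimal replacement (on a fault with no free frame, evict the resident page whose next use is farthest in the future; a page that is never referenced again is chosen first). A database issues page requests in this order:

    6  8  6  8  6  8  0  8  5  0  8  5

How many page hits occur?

7

6 -> miss, frames {6}
8 -> miss, frames {6,8}
6 -> hit
8 -> hit
6 -> hit
8 -> hit
0 -> miss, evict 6, frames {8,0}
8 -> hit
5 -> miss, evict 8, frames {0,5}
0 -> hit
8 -> miss, evict 0, frames {5,8}
5 -> hit
Hits: 7.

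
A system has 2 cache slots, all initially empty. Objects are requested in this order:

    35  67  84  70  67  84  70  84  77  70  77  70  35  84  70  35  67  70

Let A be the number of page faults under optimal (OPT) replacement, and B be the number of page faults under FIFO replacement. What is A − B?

-4

Under OPT: F F F F . F . . F . . . F F . F F . → 10 faults.
Under FIFO: F F F F F F F . F . . . F F F F F F → 14 faults.
A − B = 10 − 14 = -4.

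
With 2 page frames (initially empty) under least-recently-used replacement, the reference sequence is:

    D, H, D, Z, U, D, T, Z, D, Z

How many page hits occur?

2

D → fault, frames {D}
H → fault, frames {D,H}
D → hit
Z → fault, evict H, frames {D,Z}
U → fault, evict D, frames {Z,U}
D → fault, evict Z, frames {U,D}
T → fault, evict U, frames {D,T}
Z → fault, evict D, frames {T,Z}
D → fault, evict T, frames {Z,D}
Z → hit
Hits: 2.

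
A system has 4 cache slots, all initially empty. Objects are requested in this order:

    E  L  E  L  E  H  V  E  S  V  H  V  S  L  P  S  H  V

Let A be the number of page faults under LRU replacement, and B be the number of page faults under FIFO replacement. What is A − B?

Under LRU: F F . . . F F . F . . . . F F . F F → 9 faults.
Under FIFO: F F . . . F F . F . . . . . F . . . → 6 faults.
A − B = 9 − 6 = 3.

3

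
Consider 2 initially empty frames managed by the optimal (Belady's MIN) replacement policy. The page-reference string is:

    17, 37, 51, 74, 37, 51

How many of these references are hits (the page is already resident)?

17 -> miss, frames {17}
37 -> miss, frames {17,37}
51 -> miss, evict 17, frames {37,51}
74 -> miss, evict 51, frames {37,74}
37 -> hit
51 -> miss, evict 74, frames {37,51}
Hits: 1.

1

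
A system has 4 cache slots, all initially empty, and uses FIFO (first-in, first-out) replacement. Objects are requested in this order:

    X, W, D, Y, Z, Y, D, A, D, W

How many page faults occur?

7

X: miss, frames {X}
W: miss, frames {X,W}
D: miss, frames {X,W,D}
Y: miss, frames {X,W,D,Y}
Z: miss, evict X, frames {W,D,Y,Z}
Y: hit
D: hit
A: miss, evict W, frames {D,Y,Z,A}
D: hit
W: miss, evict D, frames {Y,Z,A,W}
Page faults: 7.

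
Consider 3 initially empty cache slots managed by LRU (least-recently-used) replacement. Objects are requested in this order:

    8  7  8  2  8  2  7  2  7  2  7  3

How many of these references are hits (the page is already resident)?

8: miss, frames (8)
7: miss, frames (8 7)
8: hit
2: miss, frames (7 8 2)
8: hit
2: hit
7: hit
2: hit
7: hit
2: hit
7: hit
3: miss, evict 8, frames (2 7 3)
Hits: 8.

8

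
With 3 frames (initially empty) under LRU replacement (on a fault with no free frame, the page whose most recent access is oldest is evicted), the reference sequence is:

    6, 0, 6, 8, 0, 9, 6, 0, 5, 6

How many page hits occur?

4

6: fault, frames [6]
0: fault, frames [6, 0]
6: hit
8: fault, frames [0, 6, 8]
0: hit
9: fault, evict 6, frames [8, 0, 9]
6: fault, evict 8, frames [0, 9, 6]
0: hit
5: fault, evict 9, frames [6, 0, 5]
6: hit
Hits: 4.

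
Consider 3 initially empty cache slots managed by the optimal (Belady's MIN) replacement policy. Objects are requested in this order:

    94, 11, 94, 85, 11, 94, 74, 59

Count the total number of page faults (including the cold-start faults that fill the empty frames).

5

94 → miss, frames [94]
11 → miss, frames [94, 11]
94 → hit
85 → miss, frames [94, 11, 85]
11 → hit
94 → hit
74 → miss, evict 85, frames [94, 11, 74]
59 → miss, evict 74, frames [94, 11, 59]
Page faults: 5.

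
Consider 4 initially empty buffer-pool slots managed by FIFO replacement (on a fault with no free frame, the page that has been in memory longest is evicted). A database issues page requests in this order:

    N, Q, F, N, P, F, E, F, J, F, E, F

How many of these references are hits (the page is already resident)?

N -> miss, frames {N}
Q -> miss, frames {N,Q}
F -> miss, frames {N,Q,F}
N -> hit
P -> miss, frames {N,Q,F,P}
F -> hit
E -> miss, evict N, frames {Q,F,P,E}
F -> hit
J -> miss, evict Q, frames {F,P,E,J}
F -> hit
E -> hit
F -> hit
Hits: 6.

6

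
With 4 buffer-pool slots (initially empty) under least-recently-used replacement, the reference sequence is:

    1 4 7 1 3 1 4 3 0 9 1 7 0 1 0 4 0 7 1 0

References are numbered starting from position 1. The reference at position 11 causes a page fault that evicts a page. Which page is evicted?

pos 1: 1 -> miss, frames [1]
pos 2: 4 -> miss, frames [1, 4]
pos 3: 7 -> miss, frames [1, 4, 7]
pos 4: 1 -> hit
pos 5: 3 -> miss, frames [4, 7, 1, 3]
pos 6: 1 -> hit
pos 7: 4 -> hit
pos 8: 3 -> hit
pos 9: 0 -> miss, evict 7, frames [1, 4, 3, 0]
pos 10: 9 -> miss, evict 1, frames [4, 3, 0, 9]
pos 11: 1 -> miss, evict 4, frames [3, 0, 9, 1]
At position 11, page 4 is evicted.

4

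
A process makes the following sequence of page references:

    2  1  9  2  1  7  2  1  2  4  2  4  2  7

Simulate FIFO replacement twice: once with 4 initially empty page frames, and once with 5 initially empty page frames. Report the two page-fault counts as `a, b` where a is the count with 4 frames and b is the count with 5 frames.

6, 5

4 frames: F F F . . F . . . F F . . . → 6 faults.
5 frames: F F F . . F . . . F . . . . → 5 faults.
5 < 6: adding a frame reduced faults, as is typical.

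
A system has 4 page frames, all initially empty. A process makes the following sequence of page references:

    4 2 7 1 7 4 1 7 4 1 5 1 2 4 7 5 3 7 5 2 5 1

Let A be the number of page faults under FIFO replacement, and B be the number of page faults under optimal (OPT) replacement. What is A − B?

Under FIFO: F F F F . . . . . . F . . F . . F F . F F F → 11 faults.
Under OPT: F F F F . . . . . . F . . . F . F . . . . F → 8 faults.
A − B = 11 − 8 = 3.

3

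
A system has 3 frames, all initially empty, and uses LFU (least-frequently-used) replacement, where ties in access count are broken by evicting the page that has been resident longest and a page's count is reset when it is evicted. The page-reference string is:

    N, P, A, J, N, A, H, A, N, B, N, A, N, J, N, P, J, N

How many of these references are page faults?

10

N: fault, frames {N}
P: fault, frames {N,P}
A: fault, frames {N,P,A}
J: fault, evict N, frames {P,A,J}
N: fault, evict P, frames {A,J,N}
A: hit
H: fault, evict J, frames {A,N,H}
A: hit
N: hit
B: fault, evict H, frames {A,N,B}
N: hit
A: hit
N: hit
J: fault, evict B, frames {A,N,J}
N: hit
P: fault, evict J, frames {A,N,P}
J: fault, evict P, frames {A,N,J}
N: hit
Page faults: 10.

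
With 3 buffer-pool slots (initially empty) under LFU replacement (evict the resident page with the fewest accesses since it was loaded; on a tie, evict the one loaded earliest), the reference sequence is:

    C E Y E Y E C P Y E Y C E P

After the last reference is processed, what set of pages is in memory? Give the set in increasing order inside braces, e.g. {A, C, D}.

{E, P, Y}

C → fault, frames {C}
E → fault, frames {C,E}
Y → fault, frames {C,E,Y}
E → hit
Y → hit
E → hit
C → hit
P → fault, evict C, frames {E,Y,P}
Y → hit
E → hit
Y → hit
C → fault, evict P, frames {E,Y,C}
E → hit
P → fault, evict C, frames {E,Y,P}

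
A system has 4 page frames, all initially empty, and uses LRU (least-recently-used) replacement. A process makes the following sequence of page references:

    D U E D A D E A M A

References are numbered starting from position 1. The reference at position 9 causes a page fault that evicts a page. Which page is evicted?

U

pos 1: D → miss, frames {D}
pos 2: U → miss, frames {D,U}
pos 3: E → miss, frames {D,U,E}
pos 4: D → hit
pos 5: A → miss, frames {U,E,D,A}
pos 6: D → hit
pos 7: E → hit
pos 8: A → hit
pos 9: M → miss, evict U, frames {D,E,A,M}
At position 9, page U is evicted.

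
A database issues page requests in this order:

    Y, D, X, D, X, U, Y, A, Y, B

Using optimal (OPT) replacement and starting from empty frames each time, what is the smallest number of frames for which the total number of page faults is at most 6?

f=1: 10 faults
f=2: 7 faults
f=3: 6 faults
f=4: 6 faults
f=5: 6 faults
f=6: 6 faults
Smallest f with faults ≤ 6 is 3.

3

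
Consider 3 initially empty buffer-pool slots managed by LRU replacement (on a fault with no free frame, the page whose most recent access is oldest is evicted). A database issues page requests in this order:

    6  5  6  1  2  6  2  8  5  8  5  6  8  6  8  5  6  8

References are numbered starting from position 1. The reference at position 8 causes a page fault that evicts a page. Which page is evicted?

1

pos 1: 6: fault, frames (6)
pos 2: 5: fault, frames (6 5)
pos 3: 6: hit
pos 4: 1: fault, frames (5 6 1)
pos 5: 2: fault, evict 5, frames (6 1 2)
pos 6: 6: hit
pos 7: 2: hit
pos 8: 8: fault, evict 1, frames (6 2 8)
At position 8, page 1 is evicted.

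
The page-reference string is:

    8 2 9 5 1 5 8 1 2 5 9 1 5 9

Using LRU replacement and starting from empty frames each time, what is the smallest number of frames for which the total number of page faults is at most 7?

5

f=1: 14 faults
f=2: 13 faults
f=3: 10 faults
f=4: 8 faults
f=5: 5 faults
Smallest f with faults ≤ 7 is 5.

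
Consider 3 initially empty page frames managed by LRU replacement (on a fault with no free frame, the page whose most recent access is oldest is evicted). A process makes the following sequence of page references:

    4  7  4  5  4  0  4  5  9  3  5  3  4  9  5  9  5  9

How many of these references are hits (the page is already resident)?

4 → fault, frames {4}
7 → fault, frames {4,7}
4 → hit
5 → fault, frames {7,4,5}
4 → hit
0 → fault, evict 7, frames {5,4,0}
4 → hit
5 → hit
9 → fault, evict 0, frames {4,5,9}
3 → fault, evict 4, frames {5,9,3}
5 → hit
3 → hit
4 → fault, evict 9, frames {5,3,4}
9 → fault, evict 5, frames {3,4,9}
5 → fault, evict 3, frames {4,9,5}
9 → hit
5 → hit
9 → hit
Hits: 9.

9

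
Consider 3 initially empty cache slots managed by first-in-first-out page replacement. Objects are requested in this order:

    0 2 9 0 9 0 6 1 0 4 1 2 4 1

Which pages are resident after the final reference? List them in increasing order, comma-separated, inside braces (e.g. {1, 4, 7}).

0 -> miss, frames (0)
2 -> miss, frames (0 2)
9 -> miss, frames (0 2 9)
0 -> hit
9 -> hit
0 -> hit
6 -> miss, evict 0, frames (2 9 6)
1 -> miss, evict 2, frames (9 6 1)
0 -> miss, evict 9, frames (6 1 0)
4 -> miss, evict 6, frames (1 0 4)
1 -> hit
2 -> miss, evict 1, frames (0 4 2)
4 -> hit
1 -> miss, evict 0, frames (4 2 1)

{1, 2, 4}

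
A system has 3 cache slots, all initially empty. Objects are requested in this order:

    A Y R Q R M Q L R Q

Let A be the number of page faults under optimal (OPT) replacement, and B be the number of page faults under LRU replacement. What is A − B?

Under OPT: F F F F . F . F . . → 6 faults.
Under LRU: F F F F . F . F F . → 7 faults.
A − B = 6 − 7 = -1.

-1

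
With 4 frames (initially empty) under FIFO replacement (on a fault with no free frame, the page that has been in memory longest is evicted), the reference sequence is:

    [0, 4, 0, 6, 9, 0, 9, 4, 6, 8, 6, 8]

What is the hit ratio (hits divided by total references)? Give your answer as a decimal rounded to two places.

0.58

0: fault, frames [0]
4: fault, frames [0, 4]
0: hit
6: fault, frames [0, 4, 6]
9: fault, frames [0, 4, 6, 9]
0: hit
9: hit
4: hit
6: hit
8: fault, evict 0, frames [4, 6, 9, 8]
6: hit
8: hit
Hits: 7 of 12 references → 7/12 = 0.5833.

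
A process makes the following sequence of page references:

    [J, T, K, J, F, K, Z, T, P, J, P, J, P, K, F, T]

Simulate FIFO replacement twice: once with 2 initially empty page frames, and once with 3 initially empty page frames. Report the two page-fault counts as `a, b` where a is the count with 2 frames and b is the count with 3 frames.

2 frames: F F F F F F F F F F . . . F F F → 13 faults.
3 frames: F F F . F . F F F F . . . F F F → 11 faults.
11 < 13: adding a frame reduced faults, as is typical.

13, 11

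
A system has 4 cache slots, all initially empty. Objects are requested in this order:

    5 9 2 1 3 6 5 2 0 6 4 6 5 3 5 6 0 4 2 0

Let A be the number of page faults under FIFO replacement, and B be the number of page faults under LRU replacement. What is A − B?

1

Under FIFO: F F F F F F F F F . F F F F . . F F F . → 16 faults.
Under LRU: F F F F F F F F F . F . F F . . F F F . → 15 faults.
A − B = 16 − 15 = 1.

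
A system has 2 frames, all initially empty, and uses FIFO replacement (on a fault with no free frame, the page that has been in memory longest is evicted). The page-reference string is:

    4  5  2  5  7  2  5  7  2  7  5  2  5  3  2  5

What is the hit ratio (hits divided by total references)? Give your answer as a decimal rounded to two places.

0.31

4: miss, frames {4}
5: miss, frames {4,5}
2: miss, evict 4, frames {5,2}
5: hit
7: miss, evict 5, frames {2,7}
2: hit
5: miss, evict 2, frames {7,5}
7: hit
2: miss, evict 7, frames {5,2}
7: miss, evict 5, frames {2,7}
5: miss, evict 2, frames {7,5}
2: miss, evict 7, frames {5,2}
5: hit
3: miss, evict 5, frames {2,3}
2: hit
5: miss, evict 2, frames {3,5}
Hits: 5 of 16 references → 5/16 = 0.3125.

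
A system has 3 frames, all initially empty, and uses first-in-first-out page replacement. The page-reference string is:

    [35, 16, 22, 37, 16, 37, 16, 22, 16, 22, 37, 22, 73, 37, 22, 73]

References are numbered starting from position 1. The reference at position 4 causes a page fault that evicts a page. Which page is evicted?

35

pos 1: 35: fault, frames [35]
pos 2: 16: fault, frames [35, 16]
pos 3: 22: fault, frames [35, 16, 22]
pos 4: 37: fault, evict 35, frames [16, 22, 37]
At position 4, page 35 is evicted.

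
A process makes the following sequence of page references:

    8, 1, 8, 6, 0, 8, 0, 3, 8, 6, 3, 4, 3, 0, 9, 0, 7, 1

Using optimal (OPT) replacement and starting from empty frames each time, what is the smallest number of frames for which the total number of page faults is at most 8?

f=1: 18 faults
f=2: 11 faults
f=3: 10 faults
f=4: 9 faults
f=5: 8 faults
f=6: 8 faults
f=7: 8 faults
f=8: 8 faults
Smallest f with faults ≤ 8 is 5.

5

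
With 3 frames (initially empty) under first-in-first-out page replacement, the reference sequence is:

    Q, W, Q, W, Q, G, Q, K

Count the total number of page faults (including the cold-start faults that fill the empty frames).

4

Q: fault, frames {Q}
W: fault, frames {Q,W}
Q: hit
W: hit
Q: hit
G: fault, frames {Q,W,G}
Q: hit
K: fault, evict Q, frames {W,G,K}
Page faults: 4.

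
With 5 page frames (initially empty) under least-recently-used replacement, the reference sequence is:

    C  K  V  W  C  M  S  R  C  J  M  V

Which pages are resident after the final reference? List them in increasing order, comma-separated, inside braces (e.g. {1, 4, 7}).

C → fault, frames {C}
K → fault, frames {C,K}
V → fault, frames {C,K,V}
W → fault, frames {C,K,V,W}
C → hit
M → fault, frames {K,V,W,C,M}
S → fault, evict K, frames {V,W,C,M,S}
R → fault, evict V, frames {W,C,M,S,R}
C → hit
J → fault, evict W, frames {M,S,R,C,J}
M → hit
V → fault, evict S, frames {R,C,J,M,V}

{C, J, M, R, V}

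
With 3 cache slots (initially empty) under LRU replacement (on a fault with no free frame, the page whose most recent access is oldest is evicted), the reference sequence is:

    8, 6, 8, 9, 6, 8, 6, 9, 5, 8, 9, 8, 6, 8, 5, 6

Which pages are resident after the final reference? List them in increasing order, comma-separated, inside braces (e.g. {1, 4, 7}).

8 → miss, frames {8}
6 → miss, frames {8,6}
8 → hit
9 → miss, frames {6,8,9}
6 → hit
8 → hit
6 → hit
9 → hit
5 → miss, evict 8, frames {6,9,5}
8 → miss, evict 6, frames {9,5,8}
9 → hit
8 → hit
6 → miss, evict 5, frames {9,8,6}
8 → hit
5 → miss, evict 9, frames {6,8,5}
6 → hit

{5, 6, 8}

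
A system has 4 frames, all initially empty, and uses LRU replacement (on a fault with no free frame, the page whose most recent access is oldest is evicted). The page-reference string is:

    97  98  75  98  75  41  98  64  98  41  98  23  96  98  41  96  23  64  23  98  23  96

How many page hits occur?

13

97 → fault, frames [97]
98 → fault, frames [97, 98]
75 → fault, frames [97, 98, 75]
98 → hit
75 → hit
41 → fault, frames [97, 98, 75, 41]
98 → hit
64 → fault, evict 97, frames [75, 41, 98, 64]
98 → hit
41 → hit
98 → hit
23 → fault, evict 75, frames [64, 41, 98, 23]
96 → fault, evict 64, frames [41, 98, 23, 96]
98 → hit
41 → hit
96 → hit
23 → hit
64 → fault, evict 98, frames [41, 96, 23, 64]
23 → hit
98 → fault, evict 41, frames [96, 64, 23, 98]
23 → hit
96 → hit
Hits: 13.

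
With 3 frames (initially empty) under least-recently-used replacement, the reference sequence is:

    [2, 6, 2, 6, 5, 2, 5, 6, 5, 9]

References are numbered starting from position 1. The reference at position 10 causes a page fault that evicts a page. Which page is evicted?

pos 1: 2 -> fault, frames [2]
pos 2: 6 -> fault, frames [2, 6]
pos 3: 2 -> hit
pos 4: 6 -> hit
pos 5: 5 -> fault, frames [2, 6, 5]
pos 6: 2 -> hit
pos 7: 5 -> hit
pos 8: 6 -> hit
pos 9: 5 -> hit
pos 10: 9 -> fault, evict 2, frames [6, 5, 9]
At position 10, page 2 is evicted.

2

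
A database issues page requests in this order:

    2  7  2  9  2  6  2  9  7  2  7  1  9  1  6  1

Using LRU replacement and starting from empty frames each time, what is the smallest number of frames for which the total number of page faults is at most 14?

f=1: 16 faults
f=2: 10 faults
f=3: 8 faults
f=4: 6 faults
f=5: 5 faults
Smallest f with faults ≤ 14 is 2.

2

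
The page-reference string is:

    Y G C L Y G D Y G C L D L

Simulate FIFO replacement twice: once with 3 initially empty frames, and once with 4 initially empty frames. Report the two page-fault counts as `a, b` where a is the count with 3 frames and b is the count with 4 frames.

9, 10

3 frames: F F F F F F F . . F F . . → 9 faults.
4 frames: F F F F . . F F F F F F . → 10 faults.
10 > 9: adding a frame increased faults — Belady's anomaly.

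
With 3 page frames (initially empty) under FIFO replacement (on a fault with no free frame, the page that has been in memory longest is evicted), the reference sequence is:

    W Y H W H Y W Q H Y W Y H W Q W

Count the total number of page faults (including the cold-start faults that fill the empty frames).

W: fault, frames [W]
Y: fault, frames [W, Y]
H: fault, frames [W, Y, H]
W: hit
H: hit
Y: hit
W: hit
Q: fault, evict W, frames [Y, H, Q]
H: hit
Y: hit
W: fault, evict Y, frames [H, Q, W]
Y: fault, evict H, frames [Q, W, Y]
H: fault, evict Q, frames [W, Y, H]
W: hit
Q: fault, evict W, frames [Y, H, Q]
W: fault, evict Y, frames [H, Q, W]
Page faults: 9.

9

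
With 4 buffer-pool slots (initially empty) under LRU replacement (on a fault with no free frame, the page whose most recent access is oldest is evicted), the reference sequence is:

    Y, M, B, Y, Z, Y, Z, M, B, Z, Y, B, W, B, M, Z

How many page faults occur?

Y → fault, frames {Y}
M → fault, frames {Y,M}
B → fault, frames {Y,M,B}
Y → hit
Z → fault, frames {M,B,Y,Z}
Y → hit
Z → hit
M → hit
B → hit
Z → hit
Y → hit
B → hit
W → fault, evict M, frames {Z,Y,B,W}
B → hit
M → fault, evict Z, frames {Y,W,B,M}
Z → fault, evict Y, frames {W,B,M,Z}
Page faults: 7.

7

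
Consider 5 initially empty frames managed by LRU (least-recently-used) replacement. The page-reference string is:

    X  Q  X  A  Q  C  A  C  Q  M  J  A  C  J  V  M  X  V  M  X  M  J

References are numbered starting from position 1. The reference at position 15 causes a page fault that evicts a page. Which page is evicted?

pos 1: X: miss, frames [X]
pos 2: Q: miss, frames [X, Q]
pos 3: X: hit
pos 4: A: miss, frames [Q, X, A]
pos 5: Q: hit
pos 6: C: miss, frames [X, A, Q, C]
pos 7: A: hit
pos 8: C: hit
pos 9: Q: hit
pos 10: M: miss, frames [X, A, C, Q, M]
pos 11: J: miss, evict X, frames [A, C, Q, M, J]
pos 12: A: hit
pos 13: C: hit
pos 14: J: hit
pos 15: V: miss, evict Q, frames [M, A, C, J, V]
At position 15, page Q is evicted.

Q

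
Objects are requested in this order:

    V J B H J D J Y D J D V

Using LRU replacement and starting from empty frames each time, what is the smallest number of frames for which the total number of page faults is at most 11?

f=1: 12 faults
f=2: 10 faults
f=3: 7 faults
f=4: 7 faults
f=5: 7 faults
f=6: 6 faults
Smallest f with faults ≤ 11 is 2.

2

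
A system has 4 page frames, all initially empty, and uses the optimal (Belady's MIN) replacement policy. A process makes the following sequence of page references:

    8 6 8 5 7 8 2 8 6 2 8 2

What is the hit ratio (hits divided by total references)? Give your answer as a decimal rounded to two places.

8 -> miss, frames {8}
6 -> miss, frames {8,6}
8 -> hit
5 -> miss, frames {8,6,5}
7 -> miss, frames {8,6,5,7}
8 -> hit
2 -> miss, evict 7, frames {8,6,5,2}
8 -> hit
6 -> hit
2 -> hit
8 -> hit
2 -> hit
Hits: 7 of 12 references → 7/12 = 0.5833.

0.58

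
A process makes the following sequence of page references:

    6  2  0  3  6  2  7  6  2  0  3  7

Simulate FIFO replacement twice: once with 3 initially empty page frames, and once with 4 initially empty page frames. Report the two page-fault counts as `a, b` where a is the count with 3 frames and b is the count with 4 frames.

3 frames: F F F F F F F . . F F . → 9 faults.
4 frames: F F F F . . F F F F F F → 10 faults.
10 > 9: adding a frame increased faults — Belady's anomaly.

9, 10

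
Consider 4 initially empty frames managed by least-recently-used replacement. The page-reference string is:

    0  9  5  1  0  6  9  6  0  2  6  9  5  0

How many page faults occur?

0 -> miss, frames (0)
9 -> miss, frames (0 9)
5 -> miss, frames (0 9 5)
1 -> miss, frames (0 9 5 1)
0 -> hit
6 -> miss, evict 9, frames (5 1 0 6)
9 -> miss, evict 5, frames (1 0 6 9)
6 -> hit
0 -> hit
2 -> miss, evict 1, frames (9 6 0 2)
6 -> hit
9 -> hit
5 -> miss, evict 0, frames (2 6 9 5)
0 -> miss, evict 2, frames (6 9 5 0)
Page faults: 9.

9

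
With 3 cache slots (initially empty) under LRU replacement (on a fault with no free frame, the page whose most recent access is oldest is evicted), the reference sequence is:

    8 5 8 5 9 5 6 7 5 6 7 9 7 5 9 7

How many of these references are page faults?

7

8 → fault, frames (8)
5 → fault, frames (8 5)
8 → hit
5 → hit
9 → fault, frames (8 5 9)
5 → hit
6 → fault, evict 8, frames (9 5 6)
7 → fault, evict 9, frames (5 6 7)
5 → hit
6 → hit
7 → hit
9 → fault, evict 5, frames (6 7 9)
7 → hit
5 → fault, evict 6, frames (9 7 5)
9 → hit
7 → hit
Page faults: 7.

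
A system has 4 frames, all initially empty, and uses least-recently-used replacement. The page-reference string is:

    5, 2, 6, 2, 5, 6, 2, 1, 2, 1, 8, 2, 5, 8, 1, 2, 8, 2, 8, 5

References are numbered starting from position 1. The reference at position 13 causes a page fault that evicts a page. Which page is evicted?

pos 1: 5 → miss, frames {5}
pos 2: 2 → miss, frames {5,2}
pos 3: 6 → miss, frames {5,2,6}
pos 4: 2 → hit
pos 5: 5 → hit
pos 6: 6 → hit
pos 7: 2 → hit
pos 8: 1 → miss, frames {5,6,2,1}
pos 9: 2 → hit
pos 10: 1 → hit
pos 11: 8 → miss, evict 5, frames {6,2,1,8}
pos 12: 2 → hit
pos 13: 5 → miss, evict 6, frames {1,8,2,5}
At position 13, page 6 is evicted.

6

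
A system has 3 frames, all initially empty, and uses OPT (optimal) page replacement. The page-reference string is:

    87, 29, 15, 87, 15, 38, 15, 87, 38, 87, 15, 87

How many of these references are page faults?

4

87: fault, frames (87)
29: fault, frames (87 29)
15: fault, frames (87 29 15)
87: hit
15: hit
38: fault, evict 29, frames (87 15 38)
15: hit
87: hit
38: hit
87: hit
15: hit
87: hit
Page faults: 4.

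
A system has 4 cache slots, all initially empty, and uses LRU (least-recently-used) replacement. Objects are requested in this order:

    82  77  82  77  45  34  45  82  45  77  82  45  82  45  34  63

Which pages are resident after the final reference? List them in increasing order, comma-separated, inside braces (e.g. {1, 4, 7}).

{34, 45, 63, 82}

82 -> fault, frames (82)
77 -> fault, frames (82 77)
82 -> hit
77 -> hit
45 -> fault, frames (82 77 45)
34 -> fault, frames (82 77 45 34)
45 -> hit
82 -> hit
45 -> hit
77 -> hit
82 -> hit
45 -> hit
82 -> hit
45 -> hit
34 -> hit
63 -> fault, evict 77, frames (82 45 34 63)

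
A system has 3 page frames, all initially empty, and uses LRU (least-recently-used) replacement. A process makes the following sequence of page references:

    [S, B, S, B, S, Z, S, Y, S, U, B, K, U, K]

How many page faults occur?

S → miss, frames [S]
B → miss, frames [S, B]
S → hit
B → hit
S → hit
Z → miss, frames [B, S, Z]
S → hit
Y → miss, evict B, frames [Z, S, Y]
S → hit
U → miss, evict Z, frames [Y, S, U]
B → miss, evict Y, frames [S, U, B]
K → miss, evict S, frames [U, B, K]
U → hit
K → hit
Page faults: 7.

7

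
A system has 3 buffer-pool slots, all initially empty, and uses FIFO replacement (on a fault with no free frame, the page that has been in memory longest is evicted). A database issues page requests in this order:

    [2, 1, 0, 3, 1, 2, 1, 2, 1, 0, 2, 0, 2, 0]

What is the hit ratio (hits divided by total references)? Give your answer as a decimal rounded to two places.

2: fault, frames (2)
1: fault, frames (2 1)
0: fault, frames (2 1 0)
3: fault, evict 2, frames (1 0 3)
1: hit
2: fault, evict 1, frames (0 3 2)
1: fault, evict 0, frames (3 2 1)
2: hit
1: hit
0: fault, evict 3, frames (2 1 0)
2: hit
0: hit
2: hit
0: hit
Hits: 7 of 14 references → 7/14 = 0.5000.

0.50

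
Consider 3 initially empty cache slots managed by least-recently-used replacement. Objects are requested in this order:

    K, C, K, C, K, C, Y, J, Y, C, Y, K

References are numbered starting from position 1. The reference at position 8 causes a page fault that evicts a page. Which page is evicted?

K

pos 1: K: miss, frames {K}
pos 2: C: miss, frames {K,C}
pos 3: K: hit
pos 4: C: hit
pos 5: K: hit
pos 6: C: hit
pos 7: Y: miss, frames {K,C,Y}
pos 8: J: miss, evict K, frames {C,Y,J}
At position 8, page K is evicted.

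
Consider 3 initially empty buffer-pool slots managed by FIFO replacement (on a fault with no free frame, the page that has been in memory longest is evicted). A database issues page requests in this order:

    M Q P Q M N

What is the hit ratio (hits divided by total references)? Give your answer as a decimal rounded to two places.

M -> fault, frames (M)
Q -> fault, frames (M Q)
P -> fault, frames (M Q P)
Q -> hit
M -> hit
N -> fault, evict M, frames (Q P N)
Hits: 2 of 6 references → 2/6 = 0.3333.

0.33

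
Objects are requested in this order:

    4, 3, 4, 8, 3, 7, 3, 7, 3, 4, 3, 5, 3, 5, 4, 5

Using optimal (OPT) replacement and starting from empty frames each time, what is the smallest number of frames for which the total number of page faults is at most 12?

f=1: 16 faults
f=2: 7 faults
f=3: 5 faults
f=4: 5 faults
f=5: 5 faults
Smallest f with faults ≤ 12 is 2.

2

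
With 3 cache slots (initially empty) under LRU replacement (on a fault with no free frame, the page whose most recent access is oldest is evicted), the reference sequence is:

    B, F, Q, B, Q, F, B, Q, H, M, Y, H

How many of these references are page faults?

B: miss, frames [B]
F: miss, frames [B, F]
Q: miss, frames [B, F, Q]
B: hit
Q: hit
F: hit
B: hit
Q: hit
H: miss, evict F, frames [B, Q, H]
M: miss, evict B, frames [Q, H, M]
Y: miss, evict Q, frames [H, M, Y]
H: hit
Page faults: 6.

6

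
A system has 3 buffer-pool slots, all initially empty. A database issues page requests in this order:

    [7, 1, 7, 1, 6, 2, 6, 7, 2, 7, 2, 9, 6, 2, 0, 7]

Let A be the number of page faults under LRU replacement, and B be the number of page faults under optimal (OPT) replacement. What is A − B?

2

Under LRU: F F . . F F . F . . . F F . F F → 9 faults.
Under OPT: F F . . F F . . . . . F . . F F → 7 faults.
A − B = 9 − 7 = 2.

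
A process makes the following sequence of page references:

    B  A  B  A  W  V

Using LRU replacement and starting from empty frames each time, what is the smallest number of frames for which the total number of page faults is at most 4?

f=1: 6 faults
f=2: 4 faults
f=3: 4 faults
f=4: 4 faults
Smallest f with faults ≤ 4 is 2.

2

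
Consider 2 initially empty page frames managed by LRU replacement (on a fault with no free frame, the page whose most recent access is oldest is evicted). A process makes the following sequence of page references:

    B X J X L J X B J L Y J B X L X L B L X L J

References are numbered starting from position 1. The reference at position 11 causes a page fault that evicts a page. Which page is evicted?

J

pos 1: B → fault, frames {B}
pos 2: X → fault, frames {B,X}
pos 3: J → fault, evict B, frames {X,J}
pos 4: X → hit
pos 5: L → fault, evict J, frames {X,L}
pos 6: J → fault, evict X, frames {L,J}
pos 7: X → fault, evict L, frames {J,X}
pos 8: B → fault, evict J, frames {X,B}
pos 9: J → fault, evict X, frames {B,J}
pos 10: L → fault, evict B, frames {J,L}
pos 11: Y → fault, evict J, frames {L,Y}
At position 11, page J is evicted.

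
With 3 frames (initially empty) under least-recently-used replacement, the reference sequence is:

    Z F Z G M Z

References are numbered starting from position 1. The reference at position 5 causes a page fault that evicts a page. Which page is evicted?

pos 1: Z: fault, frames [Z]
pos 2: F: fault, frames [Z, F]
pos 3: Z: hit
pos 4: G: fault, frames [F, Z, G]
pos 5: M: fault, evict F, frames [Z, G, M]
At position 5, page F is evicted.

F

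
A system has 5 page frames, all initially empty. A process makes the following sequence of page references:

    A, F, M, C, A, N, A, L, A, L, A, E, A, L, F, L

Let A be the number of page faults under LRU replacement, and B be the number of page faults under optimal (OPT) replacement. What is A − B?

Under LRU: F F F F . F . F . . . F . . F . → 8 faults.
Under OPT: F F F F . F . F . . . F . . . . → 7 faults.
A − B = 8 − 7 = 1.

1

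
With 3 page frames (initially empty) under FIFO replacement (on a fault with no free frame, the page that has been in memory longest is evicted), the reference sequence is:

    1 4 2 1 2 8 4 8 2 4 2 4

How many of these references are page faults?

4

1 → fault, frames [1]
4 → fault, frames [1, 4]
2 → fault, frames [1, 4, 2]
1 → hit
2 → hit
8 → fault, evict 1, frames [4, 2, 8]
4 → hit
8 → hit
2 → hit
4 → hit
2 → hit
4 → hit
Page faults: 4.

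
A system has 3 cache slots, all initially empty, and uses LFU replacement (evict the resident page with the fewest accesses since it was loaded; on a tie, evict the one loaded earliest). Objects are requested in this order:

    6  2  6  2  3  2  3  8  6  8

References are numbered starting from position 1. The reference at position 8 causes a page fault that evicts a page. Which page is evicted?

pos 1: 6 -> miss, frames {6}
pos 2: 2 -> miss, frames {6,2}
pos 3: 6 -> hit
pos 4: 2 -> hit
pos 5: 3 -> miss, frames {6,2,3}
pos 6: 2 -> hit
pos 7: 3 -> hit
pos 8: 8 -> miss, evict 6, frames {2,3,8}
At position 8, page 6 is evicted.

6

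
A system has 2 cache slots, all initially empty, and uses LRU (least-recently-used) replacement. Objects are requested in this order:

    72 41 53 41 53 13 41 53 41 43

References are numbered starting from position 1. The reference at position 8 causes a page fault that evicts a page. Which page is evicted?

pos 1: 72: fault, frames {72}
pos 2: 41: fault, frames {72,41}
pos 3: 53: fault, evict 72, frames {41,53}
pos 4: 41: hit
pos 5: 53: hit
pos 6: 13: fault, evict 41, frames {53,13}
pos 7: 41: fault, evict 53, frames {13,41}
pos 8: 53: fault, evict 13, frames {41,53}
At position 8, page 13 is evicted.

13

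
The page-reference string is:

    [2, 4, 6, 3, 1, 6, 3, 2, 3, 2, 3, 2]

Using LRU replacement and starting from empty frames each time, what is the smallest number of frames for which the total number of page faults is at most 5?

5

f=1: 12 faults
f=2: 8 faults
f=3: 6 faults
f=4: 6 faults
f=5: 5 faults
Smallest f with faults ≤ 5 is 5.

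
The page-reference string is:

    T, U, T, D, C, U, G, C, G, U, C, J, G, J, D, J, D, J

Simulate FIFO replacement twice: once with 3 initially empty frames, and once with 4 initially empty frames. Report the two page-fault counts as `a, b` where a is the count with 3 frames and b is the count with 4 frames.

3 frames: F F . F F . F . . F . F . . F . . . → 8 faults.
4 frames: F F . F F . F . . . . F . . . . . . → 6 faults.
6 < 8: adding a frame reduced faults, as is typical.

8, 6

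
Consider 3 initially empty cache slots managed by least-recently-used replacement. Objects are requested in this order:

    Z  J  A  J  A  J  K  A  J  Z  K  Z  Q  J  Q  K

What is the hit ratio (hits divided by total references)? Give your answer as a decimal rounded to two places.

0.44

Z -> miss, frames (Z)
J -> miss, frames (Z J)
A -> miss, frames (Z J A)
J -> hit
A -> hit
J -> hit
K -> miss, evict Z, frames (A J K)
A -> hit
J -> hit
Z -> miss, evict K, frames (A J Z)
K -> miss, evict A, frames (J Z K)
Z -> hit
Q -> miss, evict J, frames (K Z Q)
J -> miss, evict K, frames (Z Q J)
Q -> hit
K -> miss, evict Z, frames (J Q K)
Hits: 7 of 16 references → 7/16 = 0.4375.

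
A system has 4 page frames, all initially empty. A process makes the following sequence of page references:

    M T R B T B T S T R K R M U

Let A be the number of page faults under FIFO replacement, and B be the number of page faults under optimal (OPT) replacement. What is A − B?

1

Under FIFO: F F F F . . . F . . F . F F → 8 faults.
Under OPT: F F F F . . . F . . F . . F → 7 faults.
A − B = 8 − 7 = 1.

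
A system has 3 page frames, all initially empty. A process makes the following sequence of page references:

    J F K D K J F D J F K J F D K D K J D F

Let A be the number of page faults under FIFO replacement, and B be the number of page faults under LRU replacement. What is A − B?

-2

Under FIFO: F F F F . F F . . . F . . F . . . F . F → 10 faults.
Under LRU: F F F F . F F F . . F . . F F . . F . F → 12 faults.
A − B = 10 − 12 = -2.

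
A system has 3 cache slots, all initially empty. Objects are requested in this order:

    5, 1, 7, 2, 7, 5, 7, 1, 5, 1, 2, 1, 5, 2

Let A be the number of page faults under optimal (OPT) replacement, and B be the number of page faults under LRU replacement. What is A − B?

-2

Under OPT: F F F F . . . F . . . . . . → 5 faults.
Under LRU: F F F F . F . F . . F . . . → 7 faults.
A − B = 5 − 7 = -2.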